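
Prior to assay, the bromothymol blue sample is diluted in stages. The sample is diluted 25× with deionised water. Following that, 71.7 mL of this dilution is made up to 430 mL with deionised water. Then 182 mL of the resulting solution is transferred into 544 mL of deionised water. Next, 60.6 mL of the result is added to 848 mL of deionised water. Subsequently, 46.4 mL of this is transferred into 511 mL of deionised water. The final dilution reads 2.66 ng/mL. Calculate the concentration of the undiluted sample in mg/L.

287 mg/L

Overall dilution factor = 25 × 5.997 × 3.989 × 14.99 × 12.01 = 1.08 × 10⁵.
Original = 2.66 ng/mL × 1.08 × 10⁵ = 2.87 × 10⁵ ng/mL = 287 mg/L.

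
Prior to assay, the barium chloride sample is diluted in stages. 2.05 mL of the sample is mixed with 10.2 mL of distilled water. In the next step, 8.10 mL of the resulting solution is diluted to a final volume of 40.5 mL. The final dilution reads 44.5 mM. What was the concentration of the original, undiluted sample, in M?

Overall dilution factor = 5.976 × 5 = 29.9.
Original = 44.5 mM × 29.9 = 1330 mM = 1.33 M.

1.33 M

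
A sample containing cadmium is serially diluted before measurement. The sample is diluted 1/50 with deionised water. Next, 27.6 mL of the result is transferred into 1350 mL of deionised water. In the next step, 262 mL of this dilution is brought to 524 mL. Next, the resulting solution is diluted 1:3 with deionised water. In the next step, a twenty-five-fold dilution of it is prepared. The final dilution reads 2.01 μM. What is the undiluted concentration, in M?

Overall dilution factor = 50 × 49.91 × 2 × 3 × 25 = 3.74 × 10⁵.
Original = 2.01 μM × 3.74 × 10⁵ = 7.52 × 10⁵ μM = 0.752 M.

0.752 M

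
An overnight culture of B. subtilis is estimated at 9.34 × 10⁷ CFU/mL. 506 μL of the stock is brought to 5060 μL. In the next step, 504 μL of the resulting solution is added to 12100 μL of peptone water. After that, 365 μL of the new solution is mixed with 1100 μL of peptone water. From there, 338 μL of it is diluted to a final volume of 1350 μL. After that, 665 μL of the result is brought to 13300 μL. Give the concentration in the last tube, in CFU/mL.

Overall dilution factor = 10 × 25.01 × 4.014 × 3.994 × 20 = 8.02 × 10⁴.
9.34 × 10⁷ CFU/mL / 8.02 × 10⁴ = 1160 CFU/mL.

1160 CFU/mL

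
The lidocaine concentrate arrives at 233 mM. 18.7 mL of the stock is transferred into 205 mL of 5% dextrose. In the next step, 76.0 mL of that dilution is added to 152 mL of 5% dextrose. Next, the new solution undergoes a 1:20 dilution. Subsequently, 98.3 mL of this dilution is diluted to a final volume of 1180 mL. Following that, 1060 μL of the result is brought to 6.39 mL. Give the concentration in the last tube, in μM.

Overall dilution factor = 11.96 × 3 × 20 × 12.00 × 6.028 = 5.19 × 10⁴.
233 mM / 5.19 × 10⁴ = 4.49 × 10⁻³ mM = 4.49 μM.

4.49 μM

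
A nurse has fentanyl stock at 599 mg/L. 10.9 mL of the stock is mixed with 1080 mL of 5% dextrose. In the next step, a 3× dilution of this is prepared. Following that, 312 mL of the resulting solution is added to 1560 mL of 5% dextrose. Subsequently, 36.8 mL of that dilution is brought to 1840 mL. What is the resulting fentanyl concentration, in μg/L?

Overall dilution factor = 100.1 × 3 × 6 × 50 = 9.01 × 10⁴.
599 mg/L / 9.01 × 10⁴ = 6.65 × 10⁻³ mg/L = 6.65 μg/L.

6.65 μg/L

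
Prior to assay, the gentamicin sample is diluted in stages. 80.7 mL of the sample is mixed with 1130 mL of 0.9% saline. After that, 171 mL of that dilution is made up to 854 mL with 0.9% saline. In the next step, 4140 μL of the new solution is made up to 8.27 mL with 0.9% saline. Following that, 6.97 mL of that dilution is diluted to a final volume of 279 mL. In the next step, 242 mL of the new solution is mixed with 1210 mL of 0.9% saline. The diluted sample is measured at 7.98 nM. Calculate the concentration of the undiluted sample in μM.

287 μM

Overall dilution factor = 15.00 × 4.994 × 1.998 × 40.03 × 6 = 3.59 × 10⁴.
Original = 7.98 nM × 3.59 × 10⁴ = 2.87 × 10⁵ nM = 287 μM.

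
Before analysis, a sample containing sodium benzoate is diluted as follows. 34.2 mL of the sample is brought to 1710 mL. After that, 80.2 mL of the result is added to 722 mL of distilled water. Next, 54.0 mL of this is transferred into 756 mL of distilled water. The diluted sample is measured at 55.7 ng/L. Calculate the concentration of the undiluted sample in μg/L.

418 μg/L

Overall dilution factor = 50 × 10.00 × 15 = 7502.
Original = 55.7 ng/L × 7502 = 4.18 × 10⁵ ng/L = 418 μg/L.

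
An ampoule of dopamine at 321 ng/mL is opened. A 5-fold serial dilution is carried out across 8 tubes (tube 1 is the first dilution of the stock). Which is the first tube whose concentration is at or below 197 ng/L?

tube 5

Tube n has concentration 321 ng/mL / 5ⁿ.
Need 5ⁿ ≥ 321 ng/mL / 197 ng/L = 1629, so n ≥ 4.60.
First such tube: n = 5.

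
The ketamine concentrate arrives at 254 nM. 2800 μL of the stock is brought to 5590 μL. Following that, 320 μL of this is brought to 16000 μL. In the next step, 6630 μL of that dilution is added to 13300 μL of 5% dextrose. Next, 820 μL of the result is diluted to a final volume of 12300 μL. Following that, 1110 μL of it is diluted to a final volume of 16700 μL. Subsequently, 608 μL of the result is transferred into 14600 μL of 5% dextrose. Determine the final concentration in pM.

0.150 pM

Overall dilution factor = 1.996 × 50 × 3.006 × 15 × 15.05 × 25.01 = 1.69 × 10⁶.
254 nM / 1.69 × 10⁶ = 1.50 × 10⁻⁴ nM = 0.150 pM.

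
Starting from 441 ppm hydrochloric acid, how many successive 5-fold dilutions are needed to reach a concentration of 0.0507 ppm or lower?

Need 5ⁿ ≥ 8698, so n ≥ log(8698)/log(5) = 5.64.
Minimum whole steps: n = 6.

6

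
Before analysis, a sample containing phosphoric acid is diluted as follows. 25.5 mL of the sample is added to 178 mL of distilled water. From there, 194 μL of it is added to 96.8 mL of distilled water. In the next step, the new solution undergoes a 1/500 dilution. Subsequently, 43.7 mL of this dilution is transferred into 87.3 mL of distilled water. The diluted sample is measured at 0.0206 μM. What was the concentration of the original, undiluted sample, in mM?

Overall dilution factor = 7.980 × 500.0 × 500 × 2.998 = 5.98 × 10⁶.
Original = 0.0206 μM × 5.98 × 10⁶ = 1.23 × 10⁵ μM = 123 mM.

123 mM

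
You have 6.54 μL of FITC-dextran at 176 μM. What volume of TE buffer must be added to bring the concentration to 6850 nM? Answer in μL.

161 μL

6850 nM = 6.85 μM.
V₂ = C₁V₁/C₂ = 176 × 6.54 / 6.85 = 168 μL.
Diluent to add = V₂ − V₁ = 168 − 6.54 = 161 μL.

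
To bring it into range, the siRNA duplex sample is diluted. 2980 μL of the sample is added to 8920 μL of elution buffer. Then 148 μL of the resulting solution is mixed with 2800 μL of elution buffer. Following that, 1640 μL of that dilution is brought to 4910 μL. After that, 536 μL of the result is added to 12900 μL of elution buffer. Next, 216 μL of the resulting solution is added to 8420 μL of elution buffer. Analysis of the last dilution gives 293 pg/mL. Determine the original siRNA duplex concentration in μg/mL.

69.9 μg/mL

Overall dilution factor = 3.993 × 19.92 × 2.994 × 25.07 × 39.98 = 2.39 × 10⁵.
Original = 293 pg/mL × 2.39 × 10⁵ = 6.99 × 10⁷ pg/mL = 69.9 μg/mL.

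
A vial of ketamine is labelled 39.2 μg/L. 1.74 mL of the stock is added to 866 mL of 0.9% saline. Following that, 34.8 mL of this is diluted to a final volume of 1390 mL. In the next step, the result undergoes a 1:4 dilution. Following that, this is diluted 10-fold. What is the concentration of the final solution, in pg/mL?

0.0492 pg/mL

Overall dilution factor = 498.7 × 39.94 × 4 × 10 = 7.97 × 10⁵.
39.2 μg/L / 7.97 × 10⁵ = 4.92 × 10⁻⁵ μg/L = 0.0492 pg/mL.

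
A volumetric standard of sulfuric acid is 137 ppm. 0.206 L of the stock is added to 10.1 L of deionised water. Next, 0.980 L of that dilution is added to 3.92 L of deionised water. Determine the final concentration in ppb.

Overall dilution factor = 50.03 × 5 = 250.
137 ppm / 250 = 0.548 ppm = 548 ppb.

548 ppb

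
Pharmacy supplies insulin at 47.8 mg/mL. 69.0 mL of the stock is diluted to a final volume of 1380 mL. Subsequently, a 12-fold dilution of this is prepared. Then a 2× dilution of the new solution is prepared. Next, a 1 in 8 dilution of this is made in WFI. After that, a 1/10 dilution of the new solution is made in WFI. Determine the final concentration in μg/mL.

1.24 μg/mL

Overall dilution factor = 20 × 12 × 2 × 8 × 10 = 3.84 × 10⁴.
47.8 mg/mL / 3.84 × 10⁴ = 1.24 × 10⁻³ mg/mL = 1.24 μg/mL.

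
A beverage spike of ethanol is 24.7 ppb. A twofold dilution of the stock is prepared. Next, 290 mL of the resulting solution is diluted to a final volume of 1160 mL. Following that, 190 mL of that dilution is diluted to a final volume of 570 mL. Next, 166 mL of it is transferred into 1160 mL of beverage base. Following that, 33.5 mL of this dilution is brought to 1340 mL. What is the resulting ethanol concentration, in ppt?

3.22 ppt

Overall dilution factor = 2 × 4 × 3 × 7.988 × 40 = 7668.
24.7 ppb / 7668 = 3.22 × 10⁻³ ppb = 3.22 ppt.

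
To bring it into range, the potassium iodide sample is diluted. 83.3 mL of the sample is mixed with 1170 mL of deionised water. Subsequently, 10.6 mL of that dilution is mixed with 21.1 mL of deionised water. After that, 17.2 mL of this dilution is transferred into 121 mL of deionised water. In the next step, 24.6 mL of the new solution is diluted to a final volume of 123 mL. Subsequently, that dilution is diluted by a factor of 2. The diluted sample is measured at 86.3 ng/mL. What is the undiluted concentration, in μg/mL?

312 μg/mL

Overall dilution factor = 15.05 × 2.991 × 8.035 × 5 × 2 = 3615.
Original = 86.3 ng/mL × 3615 = 3.12 × 10⁵ ng/mL = 312 μg/mL.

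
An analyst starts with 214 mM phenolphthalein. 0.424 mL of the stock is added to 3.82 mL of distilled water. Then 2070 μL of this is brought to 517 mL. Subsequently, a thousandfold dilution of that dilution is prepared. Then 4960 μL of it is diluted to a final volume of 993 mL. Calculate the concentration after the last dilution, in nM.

Overall dilution factor = 10.01 × 249.8 × 1000 × 200.2 = 5.00 × 10⁸.
214 mM / 5.00 × 10⁸ = 4.28 × 10⁻⁷ mM = 0.428 nM.

0.428 nM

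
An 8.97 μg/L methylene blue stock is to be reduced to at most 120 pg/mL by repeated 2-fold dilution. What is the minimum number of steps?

Need 2ⁿ ≥ 74.8, so n ≥ log(74.8)/log(2) = 6.22.
Minimum whole steps: n = 7.

7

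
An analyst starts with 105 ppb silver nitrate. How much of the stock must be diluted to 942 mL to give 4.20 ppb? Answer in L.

V₁ = C₂V₂/C₁ = 4.20 × 942 / 105 = 37.7 mL = 0.0377 L.

0.0377 L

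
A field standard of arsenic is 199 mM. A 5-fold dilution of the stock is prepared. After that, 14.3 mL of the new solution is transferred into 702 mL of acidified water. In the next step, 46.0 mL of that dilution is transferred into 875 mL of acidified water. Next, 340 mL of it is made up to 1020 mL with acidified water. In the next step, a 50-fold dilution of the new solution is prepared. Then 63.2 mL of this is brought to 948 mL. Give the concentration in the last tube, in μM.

0.0176 μM

Overall dilution factor = 5 × 50.09 × 20.02 × 3 × 50 × 15 = 1.13 × 10⁷.
199 mM / 1.13 × 10⁷ = 1.76 × 10⁻⁵ mM = 0.0176 μM.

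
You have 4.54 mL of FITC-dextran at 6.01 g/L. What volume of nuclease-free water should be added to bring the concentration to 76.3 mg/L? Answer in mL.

76.3 mg/L = 0.0763 g/L.
V₂ = C₁V₁/C₂ = 6.01 × 4.54 / 0.0763 = 358 mL.
Diluent to add = V₂ − V₁ = 358 − 4.54 = 353 mL.

353 mL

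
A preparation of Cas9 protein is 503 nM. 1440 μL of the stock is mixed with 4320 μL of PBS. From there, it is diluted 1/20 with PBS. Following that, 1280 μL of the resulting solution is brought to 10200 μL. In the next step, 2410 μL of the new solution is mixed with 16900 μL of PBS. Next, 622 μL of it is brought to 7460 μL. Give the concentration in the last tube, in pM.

Overall dilution factor = 4 × 20 × 7.969 × 8.012 × 11.99 = 6.13 × 10⁴.
503 nM / 6.13 × 10⁴ = 8.21 × 10⁻³ nM = 8.21 pM.

8.21 pM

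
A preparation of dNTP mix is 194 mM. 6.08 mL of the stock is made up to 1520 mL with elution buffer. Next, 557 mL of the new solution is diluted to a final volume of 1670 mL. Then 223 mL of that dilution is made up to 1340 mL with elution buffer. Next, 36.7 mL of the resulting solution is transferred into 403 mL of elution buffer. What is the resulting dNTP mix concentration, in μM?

3.60 μM

Overall dilution factor = 250 × 2.998 × 6.009 × 11.98 = 5.40 × 10⁴.
194 mM / 5.40 × 10⁴ = 3.60 × 10⁻³ mM = 3.60 μM.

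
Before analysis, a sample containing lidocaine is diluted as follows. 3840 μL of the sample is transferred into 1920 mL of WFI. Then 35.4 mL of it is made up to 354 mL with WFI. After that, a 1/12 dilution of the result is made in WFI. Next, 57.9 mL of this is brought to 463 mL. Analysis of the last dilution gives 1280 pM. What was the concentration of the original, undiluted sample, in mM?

Overall dilution factor = 501 × 10 × 12 × 7.997 = 4.81 × 10⁵.
Original = 1280 pM × 4.81 × 10⁵ = 6.15 × 10⁸ pM = 0.615 mM.

0.615 mM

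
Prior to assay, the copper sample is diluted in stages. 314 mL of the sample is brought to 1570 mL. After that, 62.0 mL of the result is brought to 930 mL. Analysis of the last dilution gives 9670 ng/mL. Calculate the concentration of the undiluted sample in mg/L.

Overall dilution factor = 5 × 15 = 75.0.
Original = 9670 ng/mL × 75.0 = 7.25 × 10⁵ ng/mL = 725 mg/L.

725 mg/L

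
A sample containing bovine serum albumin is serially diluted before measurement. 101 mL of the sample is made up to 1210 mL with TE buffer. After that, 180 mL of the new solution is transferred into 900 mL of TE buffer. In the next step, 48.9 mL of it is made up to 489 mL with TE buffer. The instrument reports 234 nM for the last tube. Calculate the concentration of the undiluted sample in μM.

168 μM

Overall dilution factor = 11.98 × 6 × 10 = 719.
Original = 234 nM × 719 = 1.68 × 10⁵ nM = 168 μM.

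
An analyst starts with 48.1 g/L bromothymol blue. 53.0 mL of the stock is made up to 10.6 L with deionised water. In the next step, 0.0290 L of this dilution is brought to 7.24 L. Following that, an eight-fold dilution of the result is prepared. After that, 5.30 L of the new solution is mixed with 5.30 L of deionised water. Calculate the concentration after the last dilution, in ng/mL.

Overall dilution factor = 200 × 249.7 × 8 × 2 = 7.99 × 10⁵.
48.1 g/L / 7.99 × 10⁵ = 6.02 × 10⁻⁵ g/L = 60.2 ng/mL.

60.2 ng/mL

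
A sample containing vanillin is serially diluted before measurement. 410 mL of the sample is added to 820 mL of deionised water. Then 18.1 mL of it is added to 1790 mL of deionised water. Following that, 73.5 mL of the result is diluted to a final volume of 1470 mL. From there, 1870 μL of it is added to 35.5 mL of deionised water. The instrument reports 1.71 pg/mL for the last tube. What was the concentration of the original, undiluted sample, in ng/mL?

205 ng/mL

Overall dilution factor = 3 × 99.90 × 20 × 19.98 = 1.20 × 10⁵.
Original = 1.71 pg/mL × 1.20 × 10⁵ = 2.05 × 10⁵ pg/mL = 205 ng/mL.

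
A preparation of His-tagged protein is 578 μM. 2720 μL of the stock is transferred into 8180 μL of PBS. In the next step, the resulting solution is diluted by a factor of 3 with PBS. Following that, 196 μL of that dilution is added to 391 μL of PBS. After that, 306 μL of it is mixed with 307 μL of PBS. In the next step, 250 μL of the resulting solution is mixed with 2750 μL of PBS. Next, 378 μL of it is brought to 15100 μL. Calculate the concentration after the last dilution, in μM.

Overall dilution factor = 4.007 × 3 × 2.995 × 2.003 × 12 × 39.95 = 3.46 × 10⁴.
578 μM / 3.46 × 10⁴ = 0.0167 μM.

0.0167 μM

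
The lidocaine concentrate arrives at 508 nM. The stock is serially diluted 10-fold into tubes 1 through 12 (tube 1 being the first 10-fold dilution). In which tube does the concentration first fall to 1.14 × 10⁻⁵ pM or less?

tube 11

Tube n has concentration 508 nM / 10ⁿ.
Need 10ⁿ ≥ 508 nM / 1.14 × 10⁻⁵ pM = 4.46 × 10¹⁰, so n ≥ 10.65.
First such tube: n = 11.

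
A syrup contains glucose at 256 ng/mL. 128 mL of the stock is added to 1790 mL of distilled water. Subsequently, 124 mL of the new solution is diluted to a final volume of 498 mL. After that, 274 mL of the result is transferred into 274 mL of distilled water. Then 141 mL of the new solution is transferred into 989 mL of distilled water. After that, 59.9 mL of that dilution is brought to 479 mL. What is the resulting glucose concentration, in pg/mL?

Overall dilution factor = 14.98 × 4.016 × 2 × 8.014 × 7.997 = 7713.
256 ng/mL / 7713 = 0.0332 ng/mL = 33.2 pg/mL.

33.2 pg/mL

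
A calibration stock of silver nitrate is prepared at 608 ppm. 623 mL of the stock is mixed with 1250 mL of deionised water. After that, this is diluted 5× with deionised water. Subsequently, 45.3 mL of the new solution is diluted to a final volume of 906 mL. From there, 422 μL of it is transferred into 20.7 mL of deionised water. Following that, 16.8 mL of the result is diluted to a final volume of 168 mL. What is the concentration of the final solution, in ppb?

Overall dilution factor = 3.006 × 5 × 20 × 50.05 × 10 = 1.50 × 10⁵.
608 ppm / 1.50 × 10⁵ = 4.04 × 10⁻³ ppm = 4.04 ppb.

4.04 ppb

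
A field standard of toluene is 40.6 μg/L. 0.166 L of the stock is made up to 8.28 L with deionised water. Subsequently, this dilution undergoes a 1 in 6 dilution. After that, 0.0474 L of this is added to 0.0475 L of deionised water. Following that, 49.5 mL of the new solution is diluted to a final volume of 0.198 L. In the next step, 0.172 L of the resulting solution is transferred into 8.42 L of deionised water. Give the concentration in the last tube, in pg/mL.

Overall dilution factor = 49.88 × 6 × 2.002 × 4 × 49.95 = 1.20 × 10⁵.
40.6 μg/L / 1.20 × 10⁵ = 3.39 × 10⁻⁴ μg/L = 0.339 pg/mL.

0.339 pg/mL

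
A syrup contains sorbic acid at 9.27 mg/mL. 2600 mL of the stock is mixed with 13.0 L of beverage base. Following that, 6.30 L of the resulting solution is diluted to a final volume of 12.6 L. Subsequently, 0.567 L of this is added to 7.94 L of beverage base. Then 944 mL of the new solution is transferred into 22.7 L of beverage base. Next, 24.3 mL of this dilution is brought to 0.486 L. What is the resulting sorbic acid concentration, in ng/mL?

103 ng/mL

Overall dilution factor = 6 × 2 × 15.00 × 25.05 × 20 = 9.02 × 10⁴.
9.27 mg/mL / 9.02 × 10⁴ = 1.03 × 10⁻⁴ mg/mL = 103 ng/mL.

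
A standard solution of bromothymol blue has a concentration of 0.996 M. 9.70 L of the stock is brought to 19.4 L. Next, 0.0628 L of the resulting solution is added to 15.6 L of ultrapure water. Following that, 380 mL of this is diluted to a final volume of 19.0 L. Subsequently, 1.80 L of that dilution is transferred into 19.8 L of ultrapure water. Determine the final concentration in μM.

3.33 μM

Overall dilution factor = 2 × 249.4 × 50 × 12 = 2.99 × 10⁵.
0.996 M / 2.99 × 10⁵ = 3.33 × 10⁻⁶ M = 3.33 μM.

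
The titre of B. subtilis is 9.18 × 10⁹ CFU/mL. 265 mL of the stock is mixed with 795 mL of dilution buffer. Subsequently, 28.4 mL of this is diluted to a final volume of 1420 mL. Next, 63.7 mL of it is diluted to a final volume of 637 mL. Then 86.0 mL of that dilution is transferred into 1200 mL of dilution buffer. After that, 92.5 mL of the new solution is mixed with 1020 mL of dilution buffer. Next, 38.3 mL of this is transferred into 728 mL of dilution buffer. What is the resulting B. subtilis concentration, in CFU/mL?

Overall dilution factor = 4 × 50 × 10 × 14.95 × 12.03 × 20.01 = 7.20 × 10⁶.
9.18 × 10⁹ CFU/mL / 7.20 × 10⁶ = 1280 CFU/mL.

1280 CFU/mL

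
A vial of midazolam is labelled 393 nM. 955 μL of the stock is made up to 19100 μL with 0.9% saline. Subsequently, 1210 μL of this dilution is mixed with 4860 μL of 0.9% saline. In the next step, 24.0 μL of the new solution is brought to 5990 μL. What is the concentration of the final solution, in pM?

Overall dilution factor = 20 × 5.017 × 249.6 = 2.50 × 10⁴.
393 nM / 2.50 × 10⁴ = 0.0157 nM = 15.7 pM.

15.7 pM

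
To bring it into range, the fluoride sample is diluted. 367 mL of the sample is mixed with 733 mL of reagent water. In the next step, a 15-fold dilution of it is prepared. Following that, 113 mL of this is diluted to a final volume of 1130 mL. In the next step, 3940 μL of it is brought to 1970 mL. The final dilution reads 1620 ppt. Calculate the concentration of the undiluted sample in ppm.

364 ppm

Overall dilution factor = 2.997 × 15 × 10 × 500 = 2.25 × 10⁵.
Original = 1620 ppt × 2.25 × 10⁵ = 3.64 × 10⁸ ppt = 364 ppm.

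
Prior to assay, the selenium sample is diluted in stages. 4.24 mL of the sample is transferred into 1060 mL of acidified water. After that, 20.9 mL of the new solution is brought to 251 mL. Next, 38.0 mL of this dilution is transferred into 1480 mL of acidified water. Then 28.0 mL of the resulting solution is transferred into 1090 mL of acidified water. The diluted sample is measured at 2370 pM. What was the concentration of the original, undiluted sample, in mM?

11.4 mM

Overall dilution factor = 251 × 12.01 × 39.95 × 39.93 = 4.81 × 10⁶.
Original = 2370 pM × 4.81 × 10⁶ = 1.14 × 10¹⁰ pM = 11.4 mM.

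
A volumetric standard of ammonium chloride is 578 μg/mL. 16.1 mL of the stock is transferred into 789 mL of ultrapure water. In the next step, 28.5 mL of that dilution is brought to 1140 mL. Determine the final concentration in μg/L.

289 μg/L

Overall dilution factor = 50.01 × 40 = 2000.
578 μg/mL / 2000 = 0.289 μg/mL = 289 μg/L.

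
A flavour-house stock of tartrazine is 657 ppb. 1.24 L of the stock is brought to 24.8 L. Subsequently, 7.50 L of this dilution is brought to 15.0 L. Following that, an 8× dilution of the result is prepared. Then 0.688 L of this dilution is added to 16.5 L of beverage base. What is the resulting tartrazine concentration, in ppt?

82.2 ppt

Overall dilution factor = 20 × 2 × 8 × 24.98 = 7994.
657 ppb / 7994 = 0.0822 ppb = 82.2 ppt.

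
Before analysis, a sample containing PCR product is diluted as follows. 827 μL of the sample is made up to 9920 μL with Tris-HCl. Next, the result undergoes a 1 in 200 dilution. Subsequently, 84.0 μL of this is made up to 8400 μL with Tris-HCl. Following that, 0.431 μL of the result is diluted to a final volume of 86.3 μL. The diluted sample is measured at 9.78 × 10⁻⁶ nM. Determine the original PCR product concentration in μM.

0.470 μM

Overall dilution factor = 12.00 × 200 × 100 × 200.2 = 4.80 × 10⁷.
Original = 9.78 × 10⁻⁶ nM × 4.80 × 10⁷ = 470 nM = 0.470 μM.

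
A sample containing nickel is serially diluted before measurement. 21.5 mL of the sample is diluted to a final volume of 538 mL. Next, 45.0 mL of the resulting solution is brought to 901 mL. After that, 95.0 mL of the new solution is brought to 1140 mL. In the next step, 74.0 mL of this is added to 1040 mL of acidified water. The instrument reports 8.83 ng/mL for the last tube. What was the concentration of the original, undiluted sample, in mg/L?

Overall dilution factor = 25.02 × 20.02 × 12 × 15.05 = 9.05 × 10⁴.
Original = 8.83 ng/mL × 9.05 × 10⁴ = 7.99 × 10⁵ ng/mL = 799 mg/L.

799 mg/L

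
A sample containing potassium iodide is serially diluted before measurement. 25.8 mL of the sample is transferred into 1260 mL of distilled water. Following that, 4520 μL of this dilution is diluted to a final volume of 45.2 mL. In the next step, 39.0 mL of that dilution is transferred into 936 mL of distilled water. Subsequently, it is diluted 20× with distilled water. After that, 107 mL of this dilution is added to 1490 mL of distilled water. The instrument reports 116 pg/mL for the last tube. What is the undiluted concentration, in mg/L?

431 mg/L

Overall dilution factor = 49.84 × 10 × 25 × 20 × 14.93 = 3.72 × 10⁶.
Original = 116 pg/mL × 3.72 × 10⁶ = 4.31 × 10⁸ pg/mL = 431 mg/L.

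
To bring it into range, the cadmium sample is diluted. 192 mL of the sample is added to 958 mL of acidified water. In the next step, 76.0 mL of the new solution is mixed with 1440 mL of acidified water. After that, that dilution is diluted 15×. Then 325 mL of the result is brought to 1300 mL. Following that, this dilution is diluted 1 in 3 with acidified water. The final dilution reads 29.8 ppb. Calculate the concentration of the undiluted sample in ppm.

641 ppm

Overall dilution factor = 5.990 × 19.95 × 15 × 4 × 3 = 2.15 × 10⁴.
Original = 29.8 ppb × 2.15 × 10⁴ = 6.41 × 10⁵ ppb = 641 ppm.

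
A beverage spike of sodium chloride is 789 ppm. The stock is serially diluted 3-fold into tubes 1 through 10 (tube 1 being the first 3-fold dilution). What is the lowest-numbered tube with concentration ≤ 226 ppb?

tube 8

Tube n has concentration 789 ppm / 3ⁿ.
Need 3ⁿ ≥ 789 ppm / 226 ppb = 3491, so n ≥ 7.43.
First such tube: n = 8.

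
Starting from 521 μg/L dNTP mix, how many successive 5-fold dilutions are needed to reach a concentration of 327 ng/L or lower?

Need 5ⁿ ≥ 1593, so n ≥ log(1593)/log(5) = 4.58.
Minimum whole steps: n = 5.

5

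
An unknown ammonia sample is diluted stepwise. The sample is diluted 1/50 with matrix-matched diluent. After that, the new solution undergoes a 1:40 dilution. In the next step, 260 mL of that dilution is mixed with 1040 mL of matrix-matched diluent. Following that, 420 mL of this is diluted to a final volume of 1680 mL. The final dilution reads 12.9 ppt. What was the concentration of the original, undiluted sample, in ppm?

0.516 ppm

Overall dilution factor = 50 × 40 × 5 × 4 = 4.00 × 10⁴.
Original = 12.9 ppt × 4.00 × 10⁴ = 5.16 × 10⁵ ppt = 0.516 ppm.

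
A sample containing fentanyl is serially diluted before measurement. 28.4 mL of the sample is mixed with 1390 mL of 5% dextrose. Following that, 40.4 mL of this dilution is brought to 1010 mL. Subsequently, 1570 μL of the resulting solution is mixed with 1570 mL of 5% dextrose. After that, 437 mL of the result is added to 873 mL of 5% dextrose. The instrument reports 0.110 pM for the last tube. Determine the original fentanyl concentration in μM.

0.412 μM

Overall dilution factor = 49.94 × 25 × 1001 × 2.998 = 3.75 × 10⁶.
Original = 0.110 pM × 3.75 × 10⁶ = 4.12 × 10⁵ pM = 0.412 μM.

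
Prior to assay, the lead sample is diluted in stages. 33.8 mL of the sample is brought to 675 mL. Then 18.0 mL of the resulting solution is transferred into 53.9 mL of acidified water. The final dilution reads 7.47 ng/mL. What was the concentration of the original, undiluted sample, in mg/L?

0.596 mg/L

Overall dilution factor = 19.97 × 3.994 = 79.8.
Original = 7.47 ng/mL × 79.8 = 596 ng/mL = 0.596 mg/L.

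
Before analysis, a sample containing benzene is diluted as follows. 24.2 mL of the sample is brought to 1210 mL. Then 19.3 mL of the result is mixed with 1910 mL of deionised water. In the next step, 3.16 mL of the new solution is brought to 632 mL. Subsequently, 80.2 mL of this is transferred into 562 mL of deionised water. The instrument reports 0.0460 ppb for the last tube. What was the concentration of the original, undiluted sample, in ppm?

Overall dilution factor = 50 × 99.96 × 200 × 8.007 = 8.00 × 10⁶.
Original = 0.0460 ppb × 8.00 × 10⁶ = 3.68 × 10⁵ ppb = 368 ppm.

368 ppm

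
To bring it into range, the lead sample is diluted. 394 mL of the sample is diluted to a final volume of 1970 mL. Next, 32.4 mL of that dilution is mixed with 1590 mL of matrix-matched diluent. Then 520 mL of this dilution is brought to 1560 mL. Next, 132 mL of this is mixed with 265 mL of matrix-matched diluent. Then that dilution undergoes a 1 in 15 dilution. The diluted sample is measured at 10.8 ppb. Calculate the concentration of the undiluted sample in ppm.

366 ppm

Overall dilution factor = 5 × 50.07 × 3 × 3.008 × 15 = 3.39 × 10⁴.
Original = 10.8 ppb × 3.39 × 10⁴ = 3.66 × 10⁵ ppb = 366 ppm.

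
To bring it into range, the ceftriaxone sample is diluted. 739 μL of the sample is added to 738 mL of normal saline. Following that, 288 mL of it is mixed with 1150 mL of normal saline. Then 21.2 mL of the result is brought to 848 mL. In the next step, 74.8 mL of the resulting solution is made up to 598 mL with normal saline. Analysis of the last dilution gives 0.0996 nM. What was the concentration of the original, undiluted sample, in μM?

159 μM

Overall dilution factor = 999.6 × 4.993 × 40 × 7.995 = 1.60 × 10⁶.
Original = 0.0996 nM × 1.60 × 10⁶ = 1.59 × 10⁵ nM = 159 μM.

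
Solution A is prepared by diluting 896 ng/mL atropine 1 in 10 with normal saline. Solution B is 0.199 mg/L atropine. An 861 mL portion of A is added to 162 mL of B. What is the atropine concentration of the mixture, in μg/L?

107 μg/L

C_A = 896 ng/mL / 10 = 89.6 ng/mL.
C_B = 0.199 mg/L = 199 ng/mL.
C_mix = (C_A·V_A + C_B·V_B)/(V_A + V_B) = (89.6×861 + 199×162) / 1023 = 107 ng/mL = 107 μg/L.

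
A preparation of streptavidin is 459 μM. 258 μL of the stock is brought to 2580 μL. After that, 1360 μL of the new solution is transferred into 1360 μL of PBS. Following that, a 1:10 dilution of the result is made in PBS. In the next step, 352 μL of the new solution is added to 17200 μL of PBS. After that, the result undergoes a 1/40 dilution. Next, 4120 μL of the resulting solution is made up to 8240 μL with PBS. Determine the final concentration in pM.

575 pM

Overall dilution factor = 10 × 2 × 10 × 49.86 × 40 × 2 = 7.98 × 10⁵.
459 μM / 7.98 × 10⁵ = 5.75 × 10⁻⁴ μM = 575 pM.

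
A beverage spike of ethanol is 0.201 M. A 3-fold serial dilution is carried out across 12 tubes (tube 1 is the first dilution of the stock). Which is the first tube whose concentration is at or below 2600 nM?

Tube n has concentration 0.201 M / 3ⁿ.
Need 3ⁿ ≥ 0.201 M / 2600 nM = 7.73 × 10⁴, so n ≥ 10.25.
First such tube: n = 11.

tube 11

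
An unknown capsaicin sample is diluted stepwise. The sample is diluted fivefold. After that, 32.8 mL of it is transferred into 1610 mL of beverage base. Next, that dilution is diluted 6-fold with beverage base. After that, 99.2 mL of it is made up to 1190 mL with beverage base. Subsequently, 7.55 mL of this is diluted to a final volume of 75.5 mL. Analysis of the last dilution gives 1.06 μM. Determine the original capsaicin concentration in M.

0.191 M

Overall dilution factor = 5 × 50.09 × 6 × 12.00 × 10 = 1.80 × 10⁵.
Original = 1.06 μM × 1.80 × 10⁵ = 1.91 × 10⁵ μM = 0.191 M.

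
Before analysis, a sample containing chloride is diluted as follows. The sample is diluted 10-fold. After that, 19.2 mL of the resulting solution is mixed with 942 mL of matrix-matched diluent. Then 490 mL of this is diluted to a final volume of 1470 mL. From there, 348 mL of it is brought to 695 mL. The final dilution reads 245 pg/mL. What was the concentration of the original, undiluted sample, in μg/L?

Overall dilution factor = 10 × 50.06 × 3 × 1.997 = 2999.
Original = 245 pg/mL × 2999 = 7.35 × 10⁵ pg/mL = 735 μg/L.

735 μg/L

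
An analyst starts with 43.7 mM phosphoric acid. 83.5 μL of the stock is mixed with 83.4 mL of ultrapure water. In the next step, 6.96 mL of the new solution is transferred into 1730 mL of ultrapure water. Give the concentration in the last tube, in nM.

Overall dilution factor = 999.8 × 249.6 = 2.50 × 10⁵.
43.7 mM / 2.50 × 10⁵ = 1.75 × 10⁻⁴ mM = 175 nM.

175 nM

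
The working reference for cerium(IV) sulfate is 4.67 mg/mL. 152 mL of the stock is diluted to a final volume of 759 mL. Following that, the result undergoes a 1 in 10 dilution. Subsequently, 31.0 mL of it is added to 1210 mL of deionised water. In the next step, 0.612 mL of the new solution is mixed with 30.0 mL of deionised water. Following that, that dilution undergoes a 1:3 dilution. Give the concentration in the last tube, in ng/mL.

Overall dilution factor = 4.993 × 10 × 40.03 × 50.02 × 3 = 3.00 × 10⁵.
4.67 mg/mL / 3.00 × 10⁵ = 1.56 × 10⁻⁵ mg/mL = 15.6 ng/mL.

15.6 ng/mL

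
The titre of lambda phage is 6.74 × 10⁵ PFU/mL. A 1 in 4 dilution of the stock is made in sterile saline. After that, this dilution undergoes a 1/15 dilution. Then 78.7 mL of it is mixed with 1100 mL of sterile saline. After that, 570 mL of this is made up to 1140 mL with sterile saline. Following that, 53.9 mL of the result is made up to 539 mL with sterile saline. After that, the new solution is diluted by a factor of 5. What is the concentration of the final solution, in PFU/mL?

Overall dilution factor = 4 × 15 × 14.98 × 2 × 10 × 5 = 8.99 × 10⁴.
6.74 × 10⁵ PFU/mL / 8.99 × 10⁴ = 7.50 PFU/mL.

7.50 PFU/mL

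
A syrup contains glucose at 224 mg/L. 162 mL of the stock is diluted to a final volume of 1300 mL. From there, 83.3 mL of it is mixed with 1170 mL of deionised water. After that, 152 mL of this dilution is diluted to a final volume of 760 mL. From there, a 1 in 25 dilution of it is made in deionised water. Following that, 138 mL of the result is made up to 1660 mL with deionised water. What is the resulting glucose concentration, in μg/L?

1.23 μg/L

Overall dilution factor = 8.025 × 15.05 × 5 × 25 × 12.03 = 1.82 × 10⁵.
224 mg/L / 1.82 × 10⁵ = 1.23 × 10⁻³ mg/L = 1.23 μg/L.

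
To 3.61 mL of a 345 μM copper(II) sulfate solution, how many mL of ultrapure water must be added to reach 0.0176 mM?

0.0176 mM = 17.6 μM.
V₂ = C₁V₁/C₂ = 345 × 3.61 / 17.6 = 70.8 mL.
Diluent to add = V₂ − V₁ = 70.8 − 3.61 = 67.2 mL.

67.2 mL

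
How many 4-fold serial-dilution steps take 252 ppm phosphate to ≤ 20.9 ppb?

7

Need 4ⁿ ≥ 1.21 × 10⁴, so n ≥ log(1.21 × 10⁴)/log(4) = 6.78.
Minimum whole steps: n = 7.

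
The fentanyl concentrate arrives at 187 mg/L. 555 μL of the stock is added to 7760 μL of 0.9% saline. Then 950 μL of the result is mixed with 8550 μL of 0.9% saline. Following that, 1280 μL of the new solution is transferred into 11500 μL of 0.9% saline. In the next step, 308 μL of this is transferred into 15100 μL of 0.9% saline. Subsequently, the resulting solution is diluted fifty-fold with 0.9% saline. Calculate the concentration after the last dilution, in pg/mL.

Overall dilution factor = 14.98 × 10 × 9.984 × 50.03 × 50 = 3.74 × 10⁶.
187 mg/L / 3.74 × 10⁶ = 5.00 × 10⁻⁵ mg/L = 50.0 pg/mL.

50.0 pg/mL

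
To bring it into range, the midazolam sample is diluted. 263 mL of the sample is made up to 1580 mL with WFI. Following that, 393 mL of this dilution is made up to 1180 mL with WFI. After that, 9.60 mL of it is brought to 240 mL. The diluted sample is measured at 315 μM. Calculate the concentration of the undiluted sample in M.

0.142 M

Overall dilution factor = 6.008 × 3.003 × 25 = 451.
Original = 315 μM × 451 = 1.42 × 10⁵ μM = 0.142 M.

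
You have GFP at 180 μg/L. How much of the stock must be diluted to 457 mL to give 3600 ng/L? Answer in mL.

3600 ng/L = 3.60 μg/L.
V₁ = C₂V₂/C₁ = 3.60 × 457 / 180 = 9.14 mL.

9.14 mL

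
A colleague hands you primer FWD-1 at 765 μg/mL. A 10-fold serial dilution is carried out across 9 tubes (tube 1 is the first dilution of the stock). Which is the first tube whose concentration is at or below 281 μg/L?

tube 4

Tube n has concentration 765 μg/mL / 10ⁿ.
Need 10ⁿ ≥ 765 μg/mL / 281 μg/L = 2722, so n ≥ 3.43.
First such tube: n = 4.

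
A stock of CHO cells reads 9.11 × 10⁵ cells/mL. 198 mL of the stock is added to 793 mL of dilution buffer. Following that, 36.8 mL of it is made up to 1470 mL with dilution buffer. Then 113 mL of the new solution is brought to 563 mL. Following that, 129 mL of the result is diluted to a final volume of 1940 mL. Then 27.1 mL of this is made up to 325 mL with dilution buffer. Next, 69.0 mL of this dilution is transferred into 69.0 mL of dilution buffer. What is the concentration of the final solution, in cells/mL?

Overall dilution factor = 5.005 × 39.95 × 4.982 × 15.04 × 11.99 × 2 = 3.59 × 10⁵.
9.11 × 10⁵ cells/mL / 3.59 × 10⁵ = 2.54 cells/mL.

2.54 cells/mL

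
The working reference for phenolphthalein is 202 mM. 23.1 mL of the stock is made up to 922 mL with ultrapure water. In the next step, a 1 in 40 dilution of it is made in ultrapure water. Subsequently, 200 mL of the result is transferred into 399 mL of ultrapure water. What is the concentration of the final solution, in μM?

42.2 μM

Overall dilution factor = 39.91 × 40 × 2.995 = 4782.
202 mM / 4782 = 0.0422 mM = 42.2 μM.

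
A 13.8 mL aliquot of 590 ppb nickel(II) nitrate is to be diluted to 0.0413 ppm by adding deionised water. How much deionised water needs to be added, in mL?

183 mL

0.0413 ppm = 41.3 ppb.
V₂ = C₁V₁/C₂ = 590 × 13.8 / 41.3 = 197 mL.
Diluent to add = V₂ − V₁ = 197 − 13.8 = 183 mL.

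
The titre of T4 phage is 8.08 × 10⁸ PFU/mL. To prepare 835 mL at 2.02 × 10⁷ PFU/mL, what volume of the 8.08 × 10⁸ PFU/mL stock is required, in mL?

V₁ = C₂V₂/C₁ = 2.02 × 10⁷ × 835 / 8.08 × 10⁸ = 20.9 mL.

20.9 mL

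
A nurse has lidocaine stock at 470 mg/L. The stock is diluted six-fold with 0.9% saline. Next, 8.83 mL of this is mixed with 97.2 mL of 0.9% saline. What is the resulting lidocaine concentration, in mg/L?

6.52 mg/L

Overall dilution factor = 6 × 12.01 = 72.0.
470 mg/L / 72.0 = 6.52 mg/L.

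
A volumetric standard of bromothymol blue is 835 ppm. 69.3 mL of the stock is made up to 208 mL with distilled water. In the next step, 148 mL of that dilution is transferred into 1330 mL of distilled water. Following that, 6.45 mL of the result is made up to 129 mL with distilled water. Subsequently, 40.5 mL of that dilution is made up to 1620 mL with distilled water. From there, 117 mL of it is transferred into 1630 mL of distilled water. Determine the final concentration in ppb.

2.33 ppb

Overall dilution factor = 3.001 × 9.986 × 20 × 40 × 14.93 = 3.58 × 10⁵.
835 ppm / 3.58 × 10⁵ = 2.33 × 10⁻³ ppm = 2.33 ppb.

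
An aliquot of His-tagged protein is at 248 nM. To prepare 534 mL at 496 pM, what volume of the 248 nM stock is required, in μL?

496 pM = 0.496 nM.
V₁ = C₂V₂/C₁ = 0.496 × 534 / 248 = 1.07 mL = 1070 μL.

1070 μL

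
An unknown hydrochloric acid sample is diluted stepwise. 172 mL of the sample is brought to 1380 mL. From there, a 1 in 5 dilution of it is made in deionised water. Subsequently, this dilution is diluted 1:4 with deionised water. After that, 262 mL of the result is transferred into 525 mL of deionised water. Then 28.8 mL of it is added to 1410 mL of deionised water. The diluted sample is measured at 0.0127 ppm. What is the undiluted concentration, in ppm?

306 ppm

Overall dilution factor = 8.023 × 5 × 4 × 3.004 × 49.96 = 2.41 × 10⁴.
Original = 0.0127 ppm × 2.41 × 10⁴ = 306 ppm.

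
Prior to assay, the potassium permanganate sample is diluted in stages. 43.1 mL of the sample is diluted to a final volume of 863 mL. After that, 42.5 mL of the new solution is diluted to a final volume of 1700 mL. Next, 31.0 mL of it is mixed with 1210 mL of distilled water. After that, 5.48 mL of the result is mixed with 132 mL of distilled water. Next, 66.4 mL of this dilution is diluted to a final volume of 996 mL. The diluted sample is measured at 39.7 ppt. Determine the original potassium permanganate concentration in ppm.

Overall dilution factor = 20.02 × 40 × 40.03 × 25.09 × 15 = 1.21 × 10⁷.
Original = 39.7 ppt × 1.21 × 10⁷ = 4.79 × 10⁸ ppt = 479 ppm.

479 ppm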